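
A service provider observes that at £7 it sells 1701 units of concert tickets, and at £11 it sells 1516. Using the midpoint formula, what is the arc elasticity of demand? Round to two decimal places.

-0.26

ΔQ = 1516 − 1701 = -185; ΔP = 11 − 7 = 4.
Midpoints: P̄ = 9.00, Q̄ = 1608.5.
ε = (ΔQ/ΔP)(P̄/Q̄) = (-185/4)(9.00/1608.5).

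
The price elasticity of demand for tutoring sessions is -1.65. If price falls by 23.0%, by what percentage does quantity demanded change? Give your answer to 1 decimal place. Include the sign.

%ΔQ ≈ ε × %ΔP = (-1.65)(-23.0%) = 37.95%.

38.0%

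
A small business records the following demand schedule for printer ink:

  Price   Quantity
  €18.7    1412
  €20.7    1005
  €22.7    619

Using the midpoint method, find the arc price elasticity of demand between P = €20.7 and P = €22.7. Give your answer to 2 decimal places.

At P = 20.7, Q = 1005; at P = 22.7, Q = 619.
ΔQ = -386, ΔP = 2.0. Midpoints: P̄ = 21.70, Q̄ = 812.0.
ε = (ΔQ/ΔP)(P̄/Q̄) = (-386/2.0)(21.70/812.0).

-5.16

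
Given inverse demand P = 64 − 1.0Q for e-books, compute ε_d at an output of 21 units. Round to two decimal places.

At Q = 21, P = 64 − 1.0(21) = 43.00.
dP/dQ = −1.0, so dQ/dP = 1/(−1.0) = -1.000.
ε = (dQ/dP)(P/Q) = (-1.000)(43.00/21).

-2.05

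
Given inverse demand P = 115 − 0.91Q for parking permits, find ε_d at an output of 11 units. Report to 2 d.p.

At Q = 11, P = 115 − 0.91(11) = 104.99.
dP/dQ = −0.91, so dQ/dP = 1/(−0.91) = -1.099.
ε = (dQ/dP)(P/Q) = (-1.099)(104.99/11).

-10.49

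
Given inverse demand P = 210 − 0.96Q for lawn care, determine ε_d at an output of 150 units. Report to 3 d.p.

-0.458

At Q = 150, P = 210 − 0.96(150) = 66.00.
dP/dQ = −0.96, so dQ/dP = 1/(−0.96) = -1.042.
ε = (dQ/dP)(P/Q) = (-1.042)(66.00/150).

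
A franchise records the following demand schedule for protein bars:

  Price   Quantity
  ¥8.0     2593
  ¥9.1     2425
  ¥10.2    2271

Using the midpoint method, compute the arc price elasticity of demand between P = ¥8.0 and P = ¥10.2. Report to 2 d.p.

-0.55

At P = 8.0, Q = 2593; at P = 10.2, Q = 2271.
ΔQ = -322, ΔP = 2.2. Midpoints: P̄ = 9.10, Q̄ = 2432.0.
ε = (ΔQ/ΔP)(P̄/Q̄) = (-322/2.2)(9.10/2432.0).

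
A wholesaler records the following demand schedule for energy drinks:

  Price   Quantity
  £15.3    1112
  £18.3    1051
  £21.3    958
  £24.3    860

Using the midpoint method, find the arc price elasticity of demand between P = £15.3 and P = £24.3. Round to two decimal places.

-0.56

At P = 15.3, Q = 1112; at P = 24.3, Q = 860.
ΔQ = -252, ΔP = 9.0. Midpoints: P̄ = 19.80, Q̄ = 986.0.
ε = (ΔQ/ΔP)(P̄/Q̄) = (-252/9.0)(19.80/986.0).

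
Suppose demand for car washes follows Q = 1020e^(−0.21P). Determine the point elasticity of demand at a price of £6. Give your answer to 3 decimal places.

-1.260

At P = 6, Q = 289.327.
dQ/dP = −0.21·1020e^(−0.21P) = −0.21Q = -60.759.
ε = (dQ/dP)(P/Q) = (-60.759)(6/289.327).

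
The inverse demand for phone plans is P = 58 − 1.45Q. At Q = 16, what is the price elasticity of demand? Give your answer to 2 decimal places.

At Q = 16, P = 58 − 1.45(16) = 34.80.
dP/dQ = −1.45, so dQ/dP = 1/(−1.45) = -0.690.
ε = (dQ/dP)(P/Q) = (-0.690)(34.80/16).

-1.50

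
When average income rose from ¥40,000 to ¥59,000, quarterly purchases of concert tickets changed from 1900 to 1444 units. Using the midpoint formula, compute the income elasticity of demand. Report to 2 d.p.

-0.71

ΔQ = -456, ΔI = 19000. Midpoints: Ī = 49,500, Q̄ = 1672.0.
ε_I = (ΔQ/ΔI)(Ī/Q̄) = (-456/19000)(49500/1672.0).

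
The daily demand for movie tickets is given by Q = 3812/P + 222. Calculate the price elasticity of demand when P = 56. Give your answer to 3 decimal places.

-0.235

At P = 56, Q = 290.071.
dQ/dP = −3812/P² = -1.216.
ε = (dQ/dP)(P/Q) = (-1.216)(56/290.071).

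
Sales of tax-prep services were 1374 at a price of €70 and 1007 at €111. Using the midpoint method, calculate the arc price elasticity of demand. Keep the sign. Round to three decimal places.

-0.680

ΔQ = 1007 − 1374 = -367; ΔP = 111 − 70 = 41.
Midpoints: P̄ = 90.50, Q̄ = 1190.5.
ε = (ΔQ/ΔP)(P̄/Q̄) = (-367/41)(90.50/1190.5).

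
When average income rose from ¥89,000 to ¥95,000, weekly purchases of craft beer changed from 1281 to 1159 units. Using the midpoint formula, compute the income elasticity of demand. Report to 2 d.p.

ΔQ = -122, ΔI = 6000. Midpoints: Ī = 92,000, Q̄ = 1220.0.
ε_I = (ΔQ/ΔI)(Ī/Q̄) = (-122/6000)(92000/1220.0).

-1.53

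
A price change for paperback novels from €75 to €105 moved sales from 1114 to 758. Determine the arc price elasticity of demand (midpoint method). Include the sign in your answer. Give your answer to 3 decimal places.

ΔQ = 758 − 1114 = -356; ΔP = 105 − 75 = 30.
Midpoints: P̄ = 90.00, Q̄ = 936.0.
ε = (ΔQ/ΔP)(P̄/Q̄) = (-356/30)(90.00/936.0).

-1.141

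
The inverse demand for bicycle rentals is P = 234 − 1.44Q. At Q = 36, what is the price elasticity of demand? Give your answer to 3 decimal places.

At Q = 36, P = 234 − 1.44(36) = 182.16.
dP/dQ = −1.44, so dQ/dP = 1/(−1.44) = -0.694.
ε = (dQ/dP)(P/Q) = (-0.694)(182.16/36).

-3.514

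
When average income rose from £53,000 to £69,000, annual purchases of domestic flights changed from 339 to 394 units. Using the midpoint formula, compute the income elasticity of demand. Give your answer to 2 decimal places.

0.57

ΔQ = 55, ΔI = 16000. Midpoints: Ī = 61,000, Q̄ = 366.5.
ε_I = (ΔQ/ΔI)(Ī/Q̄) = (55/16000)(61000/366.5).
ε_I > 0, so the good is normal.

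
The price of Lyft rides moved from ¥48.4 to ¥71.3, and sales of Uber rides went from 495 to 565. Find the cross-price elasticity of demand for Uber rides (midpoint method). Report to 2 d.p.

0.35

ΔQ_x = 565 − 495 = 70; ΔP_y = 71.3 − 48.4 = 22.9.
Midpoints: P̄_y = 59.85, Q̄_x = 530.0.
ε_xy = (ΔQ_x/ΔP_y)(P̄_y/Q̄_x) = (70/22.9)(59.85/530.0).
ε_xy > 0, so the goods are substitutes.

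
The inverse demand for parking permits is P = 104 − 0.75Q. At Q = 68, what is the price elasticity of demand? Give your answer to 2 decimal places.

At Q = 68, P = 104 − 0.75(68) = 53.00.
dP/dQ = −0.75, so dQ/dP = 1/(−0.75) = -1.333.
ε = (dQ/dP)(P/Q) = (-1.333)(53.00/68).

-1.04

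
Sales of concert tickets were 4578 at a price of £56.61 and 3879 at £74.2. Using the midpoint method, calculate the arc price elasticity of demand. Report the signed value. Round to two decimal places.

-0.61

ΔQ = 3879 − 4578 = -699; ΔP = 74.2 − 56.61 = 17.59.
Midpoints: P̄ = 65.41, Q̄ = 4228.5.
ε = (ΔQ/ΔP)(P̄/Q̄) = (-699/17.59)(65.41/4228.5).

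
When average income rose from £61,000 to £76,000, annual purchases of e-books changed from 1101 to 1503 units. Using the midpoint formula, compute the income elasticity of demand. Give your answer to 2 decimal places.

1.41

ΔQ = 402, ΔI = 15000. Midpoints: Ī = 68,500, Q̄ = 1302.0.
ε_I = (ΔQ/ΔI)(Ī/Q̄) = (402/15000)(68500/1302.0).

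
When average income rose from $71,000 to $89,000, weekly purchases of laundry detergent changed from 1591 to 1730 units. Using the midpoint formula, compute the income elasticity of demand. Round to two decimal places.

0.37

ΔQ = 139, ΔI = 18000. Midpoints: Ī = 80,000, Q̄ = 1660.5.
ε_I = (ΔQ/ΔI)(Ī/Q̄) = (139/18000)(80000/1660.5).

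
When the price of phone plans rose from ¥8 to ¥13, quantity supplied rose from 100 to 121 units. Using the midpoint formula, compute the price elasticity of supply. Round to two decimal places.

0.40

ΔQ = 121 − 100 = 21; ΔP = 13 − 8 = 5.
Midpoints: P̄ = 10.50, Q̄ = 110.5.
ε_s = (ΔQ/ΔP)(P̄/Q̄) = (21/5)(10.50/110.5).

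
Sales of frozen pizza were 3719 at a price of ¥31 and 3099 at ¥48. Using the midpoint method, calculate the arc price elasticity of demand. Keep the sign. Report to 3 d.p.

-0.423

ΔQ = 3099 − 3719 = -620; ΔP = 48 − 31 = 17.
Midpoints: P̄ = 39.50, Q̄ = 3409.0.
ε = (ΔQ/ΔP)(P̄/Q̄) = (-620/17)(39.50/3409.0).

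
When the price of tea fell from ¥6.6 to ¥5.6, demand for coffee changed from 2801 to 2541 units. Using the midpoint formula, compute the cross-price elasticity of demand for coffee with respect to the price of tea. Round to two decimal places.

ΔQ_x = 2541 − 2801 = -260; ΔP_y = 5.6 − 6.6 = -1.
Midpoints: P̄_y = 6.10, Q̄_x = 2671.0.
ε_xy = (ΔQ_x/ΔP_y)(P̄_y/Q̄_x) = (-260/-1)(6.10/2671.0).

0.59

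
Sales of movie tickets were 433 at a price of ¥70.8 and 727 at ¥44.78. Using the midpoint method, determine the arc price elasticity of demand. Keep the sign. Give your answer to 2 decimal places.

-1.13

ΔQ = 727 − 433 = 294; ΔP = 44.78 − 70.8 = -26.02.
Midpoints: P̄ = 57.79, Q̄ = 580.0.
ε = (ΔQ/ΔP)(P̄/Q̄) = (294/-26.02)(57.79/580.0).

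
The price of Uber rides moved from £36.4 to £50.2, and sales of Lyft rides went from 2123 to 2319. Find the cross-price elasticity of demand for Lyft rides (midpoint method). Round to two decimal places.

0.28

ΔQ_x = 2319 − 2123 = 196; ΔP_y = 50.2 − 36.4 = 13.8.
Midpoints: P̄_y = 43.30, Q̄_x = 2221.0.
ε_xy = (ΔQ_x/ΔP_y)(P̄_y/Q̄_x) = (196/13.8)(43.30/2221.0).
ε_xy > 0, so the goods are substitutes.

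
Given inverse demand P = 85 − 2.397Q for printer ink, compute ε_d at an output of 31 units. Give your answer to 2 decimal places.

-0.14

At Q = 31, P = 85 − 2.397(31) = 10.69.
dP/dQ = −2.397, so dQ/dP = 1/(−2.397) = -0.417.
ε = (dQ/dP)(P/Q) = (-0.417)(10.69/31).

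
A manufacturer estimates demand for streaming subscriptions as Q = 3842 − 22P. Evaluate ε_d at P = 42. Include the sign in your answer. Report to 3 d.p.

-0.317

At P = 42, Q = 2918.
dQ/dP = −22.
ε = (dQ/dP)(P/Q) = (-22)(42/2918).
|ε| < 1, so demand is inelastic at this price.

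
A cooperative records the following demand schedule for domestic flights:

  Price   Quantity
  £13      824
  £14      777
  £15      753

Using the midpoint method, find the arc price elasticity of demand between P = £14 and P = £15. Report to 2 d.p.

At P = 14, Q = 777; at P = 15, Q = 753.
ΔQ = -24, ΔP = 1. Midpoints: P̄ = 14.50, Q̄ = 765.0.
ε = (ΔQ/ΔP)(P̄/Q̄) = (-24/1)(14.50/765.0).

-0.45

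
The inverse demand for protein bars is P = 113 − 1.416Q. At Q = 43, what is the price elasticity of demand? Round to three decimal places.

At Q = 43, P = 113 − 1.416(43) = 52.11.
dP/dQ = −1.416, so dQ/dP = 1/(−1.416) = -0.706.
ε = (dQ/dP)(P/Q) = (-0.706)(52.11/43).

-0.856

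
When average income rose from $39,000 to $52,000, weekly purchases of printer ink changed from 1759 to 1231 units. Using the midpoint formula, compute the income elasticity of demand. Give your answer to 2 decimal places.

-1.24

ΔQ = -528, ΔI = 13000. Midpoints: Ī = 45,500, Q̄ = 1495.0.
ε_I = (ΔQ/ΔI)(Ī/Q̄) = (-528/13000)(45500/1495.0).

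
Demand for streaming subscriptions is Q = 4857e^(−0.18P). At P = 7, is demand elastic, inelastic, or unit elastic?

Q = 1377.708, dQ/dP = -247.987.
ε = (dQ/dP)(P/Q) ≈ -1.260.
|ε| = 1.26 > 1.

elastic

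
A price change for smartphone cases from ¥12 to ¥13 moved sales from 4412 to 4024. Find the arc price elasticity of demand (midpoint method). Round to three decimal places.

ΔQ = 4024 − 4412 = -388; ΔP = 13 − 12 = 1.
Midpoints: P̄ = 12.50, Q̄ = 4218.0.
ε = (ΔQ/ΔP)(P̄/Q̄) = (-388/1)(12.50/4218.0).

-1.150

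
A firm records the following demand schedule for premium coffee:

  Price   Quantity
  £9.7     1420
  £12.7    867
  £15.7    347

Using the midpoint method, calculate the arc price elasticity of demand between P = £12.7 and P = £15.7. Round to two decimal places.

At P = 12.7, Q = 867; at P = 15.7, Q = 347.
ΔQ = -520, ΔP = 3.0. Midpoints: P̄ = 14.20, Q̄ = 607.0.
ε = (ΔQ/ΔP)(P̄/Q̄) = (-520/3.0)(14.20/607.0).

-4.05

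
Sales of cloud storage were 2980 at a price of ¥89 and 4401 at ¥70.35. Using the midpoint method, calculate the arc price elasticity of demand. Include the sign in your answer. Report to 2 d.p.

-1.64

ΔQ = 4401 − 2980 = 1421; ΔP = 70.35 − 89 = -18.65.
Midpoints: P̄ = 79.67, Q̄ = 3690.5.
ε = (ΔQ/ΔP)(P̄/Q̄) = (1421/-18.65)(79.67/3690.5).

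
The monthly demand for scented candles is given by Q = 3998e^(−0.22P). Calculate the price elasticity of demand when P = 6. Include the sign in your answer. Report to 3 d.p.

At P = 6, Q = 1068.007.
dQ/dP = −0.22·3998e^(−0.22P) = −0.22Q = -234.962.
ε = (dQ/dP)(P/Q) = (-234.962)(6/1068.007).

-1.320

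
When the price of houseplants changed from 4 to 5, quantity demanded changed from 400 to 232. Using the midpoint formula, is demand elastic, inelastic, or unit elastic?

elastic

Arc ε ≈ -2.392.
|ε| = 2.39 > 1.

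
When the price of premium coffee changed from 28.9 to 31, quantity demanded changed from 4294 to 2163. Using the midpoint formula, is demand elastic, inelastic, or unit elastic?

Arc ε ≈ -9.414.
|ε| = 9.41 > 1.

elastic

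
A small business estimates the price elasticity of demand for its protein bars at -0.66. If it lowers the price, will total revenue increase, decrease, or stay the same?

decrease

|ε| = 0.66 < 1, so demand is inelastic. A price cut therefore reduces total revenue.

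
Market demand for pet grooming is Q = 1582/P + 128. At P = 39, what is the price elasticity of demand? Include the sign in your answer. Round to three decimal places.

At P = 39, Q = 168.564.
dQ/dP = −1582/P² = -1.040.
ε = (dQ/dP)(P/Q) = (-1.040)(39/168.564).
|ε| < 1, so demand is inelastic at this price.

-0.241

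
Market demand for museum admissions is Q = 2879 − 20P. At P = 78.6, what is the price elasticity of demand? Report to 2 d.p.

At P = 78.6, Q = 1307.
dQ/dP = −20.
ε = (dQ/dP)(P/Q) = (-20)(78.6/1307).
|ε| > 1, so demand is elastic at this price.

-1.20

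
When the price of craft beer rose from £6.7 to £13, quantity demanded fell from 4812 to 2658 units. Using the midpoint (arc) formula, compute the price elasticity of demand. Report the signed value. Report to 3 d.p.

ΔQ = 2658 − 4812 = -2154; ΔP = 13 − 6.7 = 6.3.
Midpoints: P̄ = 9.85, Q̄ = 3735.0.
ε = (ΔQ/ΔP)(P̄/Q̄) = (-2154/6.3)(9.85/3735.0).

-0.902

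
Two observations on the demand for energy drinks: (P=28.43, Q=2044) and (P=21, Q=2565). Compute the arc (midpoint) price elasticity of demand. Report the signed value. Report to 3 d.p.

ΔQ = 2565 − 2044 = 521; ΔP = 21 − 28.43 = -7.43.
Midpoints: P̄ = 24.71, Q̄ = 2304.5.
ε = (ΔQ/ΔP)(P̄/Q̄) = (521/-7.43)(24.71/2304.5).

-0.752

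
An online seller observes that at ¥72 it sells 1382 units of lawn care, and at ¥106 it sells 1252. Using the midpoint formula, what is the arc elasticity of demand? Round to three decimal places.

ΔQ = 1252 − 1382 = -130; ΔP = 106 − 72 = 34.
Midpoints: P̄ = 89.00, Q̄ = 1317.0.
ε = (ΔQ/ΔP)(P̄/Q̄) = (-130/34)(89.00/1317.0).

-0.258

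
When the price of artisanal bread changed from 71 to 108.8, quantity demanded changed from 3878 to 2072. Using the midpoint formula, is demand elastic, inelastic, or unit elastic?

Arc ε ≈ -1.444.
|ε| = 1.44 > 1.

elastic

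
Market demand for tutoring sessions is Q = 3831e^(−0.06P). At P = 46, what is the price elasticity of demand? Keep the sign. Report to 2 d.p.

At P = 46, Q = 242.471.
dQ/dP = −0.06·3831e^(−0.06P) = −0.06Q = -14.548.
ε = (dQ/dP)(P/Q) = (-14.548)(46/242.471).
|ε| > 1, so demand is elastic at this price.

-2.76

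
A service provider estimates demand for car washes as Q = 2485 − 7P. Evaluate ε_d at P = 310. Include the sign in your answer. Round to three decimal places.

-6.889

At P = 310, Q = 315.
dQ/dP = −7.
ε = (dQ/dP)(P/Q) = (-7)(310/315).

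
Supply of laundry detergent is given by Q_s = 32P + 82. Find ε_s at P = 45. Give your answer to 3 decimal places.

0.946

At P = 45, Q_s = 1522.
dQ_s/dP = 32.
ε_s = (dQ_s/dP)(P/Q_s) = (32)(45/1522).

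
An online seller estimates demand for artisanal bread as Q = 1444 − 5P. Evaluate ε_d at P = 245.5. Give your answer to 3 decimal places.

-5.670

At P = 245.5, Q = 216.500.
dQ/dP = −5.
ε = (dQ/dP)(P/Q) = (-5)(245.5/216.500).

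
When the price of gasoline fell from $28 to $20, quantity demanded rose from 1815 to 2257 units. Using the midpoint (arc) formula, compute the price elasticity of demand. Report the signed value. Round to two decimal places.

ΔQ = 2257 − 1815 = 442; ΔP = 20 − 28 = -8.
Midpoints: P̄ = 24.00, Q̄ = 2036.0.
ε = (ΔQ/ΔP)(P̄/Q̄) = (442/-8)(24.00/2036.0).

-0.65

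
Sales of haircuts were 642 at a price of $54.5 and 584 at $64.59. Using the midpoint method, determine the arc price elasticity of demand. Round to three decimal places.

ΔQ = 584 − 642 = -58; ΔP = 64.59 − 54.5 = 10.09.
Midpoints: P̄ = 59.55, Q̄ = 613.0.
ε = (ΔQ/ΔP)(P̄/Q̄) = (-58/10.09)(59.55/613.0).

-0.558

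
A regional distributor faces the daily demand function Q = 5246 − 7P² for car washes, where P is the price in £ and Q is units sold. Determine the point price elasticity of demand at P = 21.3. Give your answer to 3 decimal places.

At P = 21.3, Q = 2070.170.
dQ/dP = −14P = -298.200.
ε = (dQ/dP)(P/Q) = (-298.200)(21.3/2070.170).

-3.068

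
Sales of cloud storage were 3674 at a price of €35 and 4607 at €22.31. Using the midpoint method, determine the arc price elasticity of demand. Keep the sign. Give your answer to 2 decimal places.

ΔQ = 4607 − 3674 = 933; ΔP = 22.31 − 35 = -12.69.
Midpoints: P̄ = 28.66, Q̄ = 4140.5.
ε = (ΔQ/ΔP)(P̄/Q̄) = (933/-12.69)(28.66/4140.5).

-0.51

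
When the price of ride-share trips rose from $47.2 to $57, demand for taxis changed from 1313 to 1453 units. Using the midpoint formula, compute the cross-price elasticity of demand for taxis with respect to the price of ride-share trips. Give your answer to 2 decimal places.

0.54

ΔQ_x = 1453 − 1313 = 140; ΔP_y = 57 − 47.2 = 9.8.
Midpoints: P̄_y = 52.10, Q̄_x = 1383.0.
ε_xy = (ΔQ_x/ΔP_y)(P̄_y/Q̄_x) = (140/9.8)(52.10/1383.0).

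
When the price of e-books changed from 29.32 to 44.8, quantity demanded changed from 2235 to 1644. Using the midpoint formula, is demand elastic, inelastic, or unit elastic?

Arc ε ≈ -0.730.
|ε| = 0.73 < 1.

inelastic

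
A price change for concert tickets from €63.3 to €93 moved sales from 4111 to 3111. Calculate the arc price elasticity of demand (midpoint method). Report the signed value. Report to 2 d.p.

-0.73

ΔQ = 3111 − 4111 = -1000; ΔP = 93 − 63.3 = 29.7.
Midpoints: P̄ = 78.15, Q̄ = 3611.0.
ε = (ΔQ/ΔP)(P̄/Q̄) = (-1000/29.7)(78.15/3611.0).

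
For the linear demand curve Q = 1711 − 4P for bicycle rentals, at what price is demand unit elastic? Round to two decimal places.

For linear demand Q = a − bP, ε = −bP/(a − bP). |ε| = 1 when bP = a − bP, i.e. P = a/(2b).
P = 1711/(2·4) = 1711/8 = 213.8750.

213.88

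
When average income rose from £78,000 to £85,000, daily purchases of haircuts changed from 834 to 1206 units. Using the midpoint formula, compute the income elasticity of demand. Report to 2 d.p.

4.25

ΔQ = 372, ΔI = 7000. Midpoints: Ī = 81,500, Q̄ = 1020.0.
ε_I = (ΔQ/ΔI)(Ī/Q̄) = (372/7000)(81500/1020.0).
ε_I > 0, so the good is normal.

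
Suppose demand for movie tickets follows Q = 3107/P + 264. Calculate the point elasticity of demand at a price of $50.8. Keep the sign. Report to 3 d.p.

-0.188

At P = 50.8, Q = 325.161.
dQ/dP = −3107/P² = -1.204.
ε = (dQ/dP)(P/Q) = (-1.204)(50.8/325.161).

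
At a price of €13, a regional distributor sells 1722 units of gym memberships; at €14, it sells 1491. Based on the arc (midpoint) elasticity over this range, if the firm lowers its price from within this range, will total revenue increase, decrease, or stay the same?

increase

Arc ε = (-231/1)(13.50/1606.5) ≈ -1.941.
|ε| = 1.94 > 1, so demand is elastic. A price cut therefore raises total revenue.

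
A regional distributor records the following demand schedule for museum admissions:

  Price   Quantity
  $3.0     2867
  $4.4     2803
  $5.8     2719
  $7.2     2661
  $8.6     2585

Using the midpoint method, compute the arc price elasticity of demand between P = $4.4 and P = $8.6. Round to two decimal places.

At P = 4.4, Q = 2803; at P = 8.6, Q = 2585.
ΔQ = -218, ΔP = 4.2. Midpoints: P̄ = 6.50, Q̄ = 2694.0.
ε = (ΔQ/ΔP)(P̄/Q̄) = (-218/4.2)(6.50/2694.0).

-0.13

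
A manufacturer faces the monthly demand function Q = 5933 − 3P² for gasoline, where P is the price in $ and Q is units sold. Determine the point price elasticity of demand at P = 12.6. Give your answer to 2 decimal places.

-0.17

At P = 12.6, Q = 5456.720.
dQ/dP = −6P = -75.600.
ε = (dQ/dP)(P/Q) = (-75.600)(12.6/5456.720).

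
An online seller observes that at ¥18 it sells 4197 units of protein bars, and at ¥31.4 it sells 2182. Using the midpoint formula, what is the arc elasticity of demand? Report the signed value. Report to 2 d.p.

-1.16

ΔQ = 2182 − 4197 = -2015; ΔP = 31.4 − 18 = 13.4.
Midpoints: P̄ = 24.70, Q̄ = 3189.5.
ε = (ΔQ/ΔP)(P̄/Q̄) = (-2015/13.4)(24.70/3189.5).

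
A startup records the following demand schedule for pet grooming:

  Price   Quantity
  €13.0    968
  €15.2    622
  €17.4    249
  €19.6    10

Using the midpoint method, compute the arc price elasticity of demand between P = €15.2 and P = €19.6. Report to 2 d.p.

-7.66

At P = 15.2, Q = 622; at P = 19.6, Q = 10.
ΔQ = -612, ΔP = 4.4. Midpoints: P̄ = 17.40, Q̄ = 316.0.
ε = (ΔQ/ΔP)(P̄/Q̄) = (-612/4.4)(17.40/316.0).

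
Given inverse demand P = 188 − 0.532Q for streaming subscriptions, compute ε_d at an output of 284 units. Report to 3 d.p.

At Q = 284, P = 188 − 0.532(284) = 36.91.
dP/dQ = −0.532, so dQ/dP = 1/(−0.532) = -1.880.
ε = (dQ/dP)(P/Q) = (-1.880)(36.91/284).

-0.244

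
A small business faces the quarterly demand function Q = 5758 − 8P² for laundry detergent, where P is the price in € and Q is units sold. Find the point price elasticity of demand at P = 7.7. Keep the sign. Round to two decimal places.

-0.18

At P = 7.7, Q = 5283.680.
dQ/dP = −16P = -123.200.
ε = (dQ/dP)(P/Q) = (-123.200)(7.7/5283.680).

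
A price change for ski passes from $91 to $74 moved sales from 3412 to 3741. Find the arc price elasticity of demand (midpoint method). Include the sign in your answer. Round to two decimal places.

-0.45

ΔQ = 3741 − 3412 = 329; ΔP = 74 − 91 = -17.
Midpoints: P̄ = 82.50, Q̄ = 3576.5.
ε = (ΔQ/ΔP)(P̄/Q̄) = (329/-17)(82.50/3576.5).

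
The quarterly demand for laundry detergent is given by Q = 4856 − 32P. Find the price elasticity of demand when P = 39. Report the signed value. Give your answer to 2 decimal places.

-0.35

At P = 39, Q = 3608.
dQ/dP = −32.
ε = (dQ/dP)(P/Q) = (-32)(39/3608).
|ε| < 1, so demand is inelastic at this price.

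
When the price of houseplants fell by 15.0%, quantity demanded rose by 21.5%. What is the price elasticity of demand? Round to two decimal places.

-1.43

ε = %ΔQ / %ΔP = (21.5)/(-15.0) = -1.433.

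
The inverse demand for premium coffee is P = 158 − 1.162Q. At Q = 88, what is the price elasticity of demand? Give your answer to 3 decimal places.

At Q = 88, P = 158 − 1.162(88) = 55.74.
dP/dQ = −1.162, so dQ/dP = 1/(−1.162) = -0.861.
ε = (dQ/dP)(P/Q) = (-0.861)(55.74/88).

-0.545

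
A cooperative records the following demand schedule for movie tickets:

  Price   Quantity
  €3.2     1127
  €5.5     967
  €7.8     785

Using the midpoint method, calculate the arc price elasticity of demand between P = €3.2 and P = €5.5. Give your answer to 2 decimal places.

-0.29

At P = 3.2, Q = 1127; at P = 5.5, Q = 967.
ΔQ = -160, ΔP = 2.3. Midpoints: P̄ = 4.35, Q̄ = 1047.0.
ε = (ΔQ/ΔP)(P̄/Q̄) = (-160/2.3)(4.35/1047.0).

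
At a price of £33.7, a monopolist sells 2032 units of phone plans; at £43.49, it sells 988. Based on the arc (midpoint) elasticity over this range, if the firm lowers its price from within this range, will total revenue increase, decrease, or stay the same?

increase

Arc ε = (-1044/9.79)(38.59/1510.0) ≈ -2.726.
|ε| = 2.73 > 1, so demand is elastic. A price cut therefore raises total revenue.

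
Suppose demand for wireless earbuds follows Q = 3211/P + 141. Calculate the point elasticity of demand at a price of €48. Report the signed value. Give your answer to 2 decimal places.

At P = 48, Q = 207.896.
dQ/dP = −3211/P² = -1.394.
ε = (dQ/dP)(P/Q) = (-1.394)(48/207.896).

-0.32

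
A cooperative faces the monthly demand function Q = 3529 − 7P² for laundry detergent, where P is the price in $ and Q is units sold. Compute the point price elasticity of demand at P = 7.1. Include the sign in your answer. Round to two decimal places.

At P = 7.1, Q = 3176.130.
dQ/dP = −14P = -99.400.
ε = (dQ/dP)(P/Q) = (-99.400)(7.1/3176.130).

-0.22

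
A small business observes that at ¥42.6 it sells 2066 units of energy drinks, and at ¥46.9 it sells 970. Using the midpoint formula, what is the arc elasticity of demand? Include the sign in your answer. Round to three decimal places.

-7.514

ΔQ = 970 − 2066 = -1096; ΔP = 46.9 − 42.6 = 4.3.
Midpoints: P̄ = 44.75, Q̄ = 1518.0.
ε = (ΔQ/ΔP)(P̄/Q̄) = (-1096/4.3)(44.75/1518.0).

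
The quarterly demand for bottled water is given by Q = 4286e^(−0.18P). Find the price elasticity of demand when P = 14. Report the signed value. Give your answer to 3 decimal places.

-2.520

At P = 14, Q = 344.850.
dQ/dP = −0.18·4286e^(−0.18P) = −0.18Q = -62.073.
ε = (dQ/dP)(P/Q) = (-62.073)(14/344.850).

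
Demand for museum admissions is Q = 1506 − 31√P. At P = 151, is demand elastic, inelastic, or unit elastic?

inelastic

Q = 1125.066, dQ/dP = -1.261.
ε = (dQ/dP)(P/Q) ≈ -0.169.
|ε| = 0.17 < 1.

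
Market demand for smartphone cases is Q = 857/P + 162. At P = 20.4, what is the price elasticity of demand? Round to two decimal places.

-0.21

At P = 20.4, Q = 204.010.
dQ/dP = −857/P² = -2.059.
ε = (dQ/dP)(P/Q) = (-2.059)(20.4/204.010).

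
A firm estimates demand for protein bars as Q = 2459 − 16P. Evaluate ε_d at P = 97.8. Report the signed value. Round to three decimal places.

-1.750

At P = 97.8, Q = 894.200.
dQ/dP = −16.
ε = (dQ/dP)(P/Q) = (-16)(97.8/894.200).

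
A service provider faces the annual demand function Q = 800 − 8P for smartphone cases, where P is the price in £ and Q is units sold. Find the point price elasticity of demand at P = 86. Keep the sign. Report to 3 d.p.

-6.143

At P = 86, Q = 112.
dQ/dP = −8.
ε = (dQ/dP)(P/Q) = (-8)(86/112).
|ε| > 1, so demand is elastic at this price.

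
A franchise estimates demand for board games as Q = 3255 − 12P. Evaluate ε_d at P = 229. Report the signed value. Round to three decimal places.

At P = 229, Q = 507.
dQ/dP = −12.
ε = (dQ/dP)(P/Q) = (-12)(229/507).

-5.420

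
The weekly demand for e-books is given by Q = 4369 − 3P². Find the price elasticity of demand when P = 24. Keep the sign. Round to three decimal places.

At P = 24, Q = 2641.
dQ/dP = −6P = -144.
ε = (dQ/dP)(P/Q) = (-144)(24/2641).

-1.309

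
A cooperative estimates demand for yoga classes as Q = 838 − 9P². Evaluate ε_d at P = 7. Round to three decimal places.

-2.222

At P = 7, Q = 397.
dQ/dP = −18P = -126.
ε = (dQ/dP)(P/Q) = (-126)(7/397).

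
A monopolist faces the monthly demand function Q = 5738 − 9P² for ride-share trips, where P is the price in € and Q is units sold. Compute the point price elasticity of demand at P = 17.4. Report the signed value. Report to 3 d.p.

At P = 17.4, Q = 3013.160.
dQ/dP = −18P = -313.200.
ε = (dQ/dP)(P/Q) = (-313.200)(17.4/3013.160).

-1.809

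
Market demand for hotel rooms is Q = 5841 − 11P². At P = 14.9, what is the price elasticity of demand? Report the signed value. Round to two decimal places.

At P = 14.9, Q = 3398.890.
dQ/dP = −22P = -327.800.
ε = (dQ/dP)(P/Q) = (-327.800)(14.9/3398.890).

-1.44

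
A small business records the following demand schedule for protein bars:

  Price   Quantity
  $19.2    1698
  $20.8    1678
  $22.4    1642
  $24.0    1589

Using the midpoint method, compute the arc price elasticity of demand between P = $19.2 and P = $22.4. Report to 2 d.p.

-0.22

At P = 19.2, Q = 1698; at P = 22.4, Q = 1642.
ΔQ = -56, ΔP = 3.2. Midpoints: P̄ = 20.80, Q̄ = 1670.0.
ε = (ΔQ/ΔP)(P̄/Q̄) = (-56/3.2)(20.80/1670.0).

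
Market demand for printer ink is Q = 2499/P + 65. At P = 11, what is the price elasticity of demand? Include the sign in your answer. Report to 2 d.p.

At P = 11, Q = 292.182.
dQ/dP = −2499/P² = -20.653.
ε = (dQ/dP)(P/Q) = (-20.653)(11/292.182).

-0.78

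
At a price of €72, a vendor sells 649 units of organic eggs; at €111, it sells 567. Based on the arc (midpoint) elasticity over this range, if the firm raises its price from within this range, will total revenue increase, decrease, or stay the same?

increase

Arc ε = (-82/39)(91.50/608.0) ≈ -0.316.
|ε| = 0.32 < 1, so demand is inelastic. A price rise therefore raises total revenue.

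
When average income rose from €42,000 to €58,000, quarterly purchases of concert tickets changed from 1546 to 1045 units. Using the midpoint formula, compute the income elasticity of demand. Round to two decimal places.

ΔQ = -501, ΔI = 16000. Midpoints: Ī = 50,000, Q̄ = 1295.5.
ε_I = (ΔQ/ΔI)(Ī/Q̄) = (-501/16000)(50000/1295.5).
ε_I < 0, so the good is inferior.

-1.21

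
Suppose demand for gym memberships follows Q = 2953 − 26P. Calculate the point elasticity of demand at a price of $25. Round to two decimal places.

-0.28

At P = 25, Q = 2303.
dQ/dP = −26.
ε = (dQ/dP)(P/Q) = (-26)(25/2303).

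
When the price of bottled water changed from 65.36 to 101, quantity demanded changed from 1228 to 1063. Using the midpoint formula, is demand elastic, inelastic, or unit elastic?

Arc ε ≈ -0.336.
|ε| = 0.34 < 1.

inelastic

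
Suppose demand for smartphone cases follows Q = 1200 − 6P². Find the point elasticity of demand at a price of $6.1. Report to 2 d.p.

At P = 6.1, Q = 976.740.
dQ/dP = −12P = -73.200.
ε = (dQ/dP)(P/Q) = (-73.200)(6.1/976.740).

-0.46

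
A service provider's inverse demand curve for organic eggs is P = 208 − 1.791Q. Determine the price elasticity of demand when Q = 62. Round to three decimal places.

-0.873

At Q = 62, P = 208 − 1.791(62) = 96.96.
dP/dQ = −1.791, so dQ/dP = 1/(−1.791) = -0.558.
ε = (dQ/dP)(P/Q) = (-0.558)(96.96/62).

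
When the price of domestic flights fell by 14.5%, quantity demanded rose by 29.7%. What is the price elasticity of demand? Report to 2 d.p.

-2.05

ε = %ΔQ / %ΔP = (29.7)/(-14.5) = -2.048.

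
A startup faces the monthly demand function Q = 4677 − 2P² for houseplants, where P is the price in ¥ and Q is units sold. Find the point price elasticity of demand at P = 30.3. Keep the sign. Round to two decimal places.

-1.29

At P = 30.3, Q = 2840.820.
dQ/dP = −4P = -121.200.
ε = (dQ/dP)(P/Q) = (-121.200)(30.3/2840.820).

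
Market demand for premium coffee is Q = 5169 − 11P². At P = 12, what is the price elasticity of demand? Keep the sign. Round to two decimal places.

At P = 12, Q = 3585.
dQ/dP = −22P = -264.
ε = (dQ/dP)(P/Q) = (-264)(12/3585).

-0.88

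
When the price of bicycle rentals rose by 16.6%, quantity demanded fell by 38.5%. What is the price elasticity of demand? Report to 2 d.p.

ε = %ΔQ / %ΔP = (-38.5)/(16.6) = -2.319.

-2.32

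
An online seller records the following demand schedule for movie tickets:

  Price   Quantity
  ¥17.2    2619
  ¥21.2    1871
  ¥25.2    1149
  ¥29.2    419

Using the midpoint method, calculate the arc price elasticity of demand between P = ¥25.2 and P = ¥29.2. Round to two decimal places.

-6.33

At P = 25.2, Q = 1149; at P = 29.2, Q = 419.
ΔQ = -730, ΔP = 4.0. Midpoints: P̄ = 27.20, Q̄ = 784.0.
ε = (ΔQ/ΔP)(P̄/Q̄) = (-730/4.0)(27.20/784.0).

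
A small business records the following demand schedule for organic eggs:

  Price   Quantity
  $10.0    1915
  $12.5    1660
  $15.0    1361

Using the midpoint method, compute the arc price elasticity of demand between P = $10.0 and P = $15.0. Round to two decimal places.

-0.85

At P = 10.0, Q = 1915; at P = 15.0, Q = 1361.
ΔQ = -554, ΔP = 5.0. Midpoints: P̄ = 12.50, Q̄ = 1638.0.
ε = (ΔQ/ΔP)(P̄/Q̄) = (-554/5.0)(12.50/1638.0).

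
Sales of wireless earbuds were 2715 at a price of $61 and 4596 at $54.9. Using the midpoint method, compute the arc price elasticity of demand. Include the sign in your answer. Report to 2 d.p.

-4.89

ΔQ = 4596 − 2715 = 1881; ΔP = 54.9 − 61 = -6.1.
Midpoints: P̄ = 57.95, Q̄ = 3655.5.
ε = (ΔQ/ΔP)(P̄/Q̄) = (1881/-6.1)(57.95/3655.5).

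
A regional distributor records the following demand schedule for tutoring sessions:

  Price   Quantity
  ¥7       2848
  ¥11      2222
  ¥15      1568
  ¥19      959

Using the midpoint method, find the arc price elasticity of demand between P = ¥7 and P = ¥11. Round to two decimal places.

At P = 7, Q = 2848; at P = 11, Q = 2222.
ΔQ = -626, ΔP = 4. Midpoints: P̄ = 9.00, Q̄ = 2535.0.
ε = (ΔQ/ΔP)(P̄/Q̄) = (-626/4)(9.00/2535.0).

-0.56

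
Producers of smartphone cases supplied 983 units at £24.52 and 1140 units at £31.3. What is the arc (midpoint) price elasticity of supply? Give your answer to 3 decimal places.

0.609

ΔQ = 1140 − 983 = 157; ΔP = 31.3 − 24.52 = 6.78.
Midpoints: P̄ = 27.91, Q̄ = 1061.5.
ε_s = (ΔQ/ΔP)(P̄/Q̄) = (157/6.78)(27.91/1061.5).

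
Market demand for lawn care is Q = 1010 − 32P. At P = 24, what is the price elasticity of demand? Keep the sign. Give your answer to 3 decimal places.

At P = 24, Q = 242.
dQ/dP = −32.
ε = (dQ/dP)(P/Q) = (-32)(24/242).
|ε| > 1, so demand is elastic at this price.

-3.174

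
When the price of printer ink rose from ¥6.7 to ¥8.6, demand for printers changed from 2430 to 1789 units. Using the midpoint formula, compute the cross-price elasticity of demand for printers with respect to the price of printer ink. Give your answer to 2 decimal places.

-1.22

ΔQ_x = 1789 − 2430 = -641; ΔP_y = 8.6 − 6.7 = 1.9.
Midpoints: P̄_y = 7.65, Q̄_x = 2109.5.
ε_xy = (ΔQ_x/ΔP_y)(P̄_y/Q̄_x) = (-641/1.9)(7.65/2109.5).
ε_xy < 0, so the goods are complements.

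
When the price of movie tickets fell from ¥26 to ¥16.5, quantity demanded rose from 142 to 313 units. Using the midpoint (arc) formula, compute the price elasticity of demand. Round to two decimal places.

ΔQ = 313 − 142 = 171; ΔP = 16.5 − 26 = -9.5.
Midpoints: P̄ = 21.25, Q̄ = 227.5.
ε = (ΔQ/ΔP)(P̄/Q̄) = (171/-9.5)(21.25/227.5).

-1.68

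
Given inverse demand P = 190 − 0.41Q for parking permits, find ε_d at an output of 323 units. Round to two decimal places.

-0.43

At Q = 323, P = 190 − 0.41(323) = 57.57.
dP/dQ = −0.41, so dQ/dP = 1/(−0.41) = -2.439.
ε = (dQ/dP)(P/Q) = (-2.439)(57.57/323).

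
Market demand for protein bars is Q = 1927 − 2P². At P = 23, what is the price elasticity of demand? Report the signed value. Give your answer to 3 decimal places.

-2.435

At P = 23, Q = 869.
dQ/dP = −4P = -92.
ε = (dQ/dP)(P/Q) = (-92)(23/869).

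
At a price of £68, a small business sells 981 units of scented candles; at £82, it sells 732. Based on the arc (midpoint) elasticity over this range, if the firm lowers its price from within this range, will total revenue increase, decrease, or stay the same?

Arc ε = (-249/14)(75.00/856.5) ≈ -1.557.
|ε| = 1.56 > 1, so demand is elastic. A price cut therefore raises total revenue.

increase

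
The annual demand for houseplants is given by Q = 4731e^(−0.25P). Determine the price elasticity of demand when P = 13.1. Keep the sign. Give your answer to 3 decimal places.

-3.275

At P = 13.1, Q = 178.912.
dQ/dP = −0.25·4731e^(−0.25P) = −0.25Q = -44.728.
ε = (dQ/dP)(P/Q) = (-44.728)(13.1/178.912).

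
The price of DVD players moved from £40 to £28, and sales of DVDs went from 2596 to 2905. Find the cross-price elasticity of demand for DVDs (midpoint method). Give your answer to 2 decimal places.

ΔQ_x = 2905 − 2596 = 309; ΔP_y = 28 − 40 = -12.
Midpoints: P̄_y = 34.00, Q̄_x = 2750.5.
ε_xy = (ΔQ_x/ΔP_y)(P̄_y/Q̄_x) = (309/-12)(34.00/2750.5).
ε_xy < 0, so the goods are complements.

-0.32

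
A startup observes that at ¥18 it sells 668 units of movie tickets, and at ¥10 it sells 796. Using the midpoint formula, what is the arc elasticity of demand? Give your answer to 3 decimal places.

-0.306

ΔQ = 796 − 668 = 128; ΔP = 10 − 18 = -8.
Midpoints: P̄ = 14.00, Q̄ = 732.0.
ε = (ΔQ/ΔP)(P̄/Q̄) = (128/-8)(14.00/732.0).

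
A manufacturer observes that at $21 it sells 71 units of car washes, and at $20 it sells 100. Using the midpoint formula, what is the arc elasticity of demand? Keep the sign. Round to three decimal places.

-6.953

ΔQ = 100 − 71 = 29; ΔP = 20 − 21 = -1.
Midpoints: P̄ = 20.50, Q̄ = 85.5.
ε = (ΔQ/ΔP)(P̄/Q̄) = (29/-1)(20.50/85.5).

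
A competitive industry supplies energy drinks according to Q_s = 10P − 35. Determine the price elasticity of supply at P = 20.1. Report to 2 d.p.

At P = 20.1, Q_s = 166.
dQ_s/dP = 10.
ε_s = (dQ_s/dP)(P/Q_s) = (10)(20.1/166).

1.21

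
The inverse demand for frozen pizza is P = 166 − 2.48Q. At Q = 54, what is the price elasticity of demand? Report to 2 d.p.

-0.24

At Q = 54, P = 166 − 2.48(54) = 32.08.
dP/dQ = −2.48, so dQ/dP = 1/(−2.48) = -0.403.
ε = (dQ/dP)(P/Q) = (-0.403)(32.08/54).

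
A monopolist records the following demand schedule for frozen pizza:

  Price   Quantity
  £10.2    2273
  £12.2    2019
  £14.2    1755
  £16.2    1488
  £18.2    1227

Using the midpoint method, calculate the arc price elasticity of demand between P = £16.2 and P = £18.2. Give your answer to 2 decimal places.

At P = 16.2, Q = 1488; at P = 18.2, Q = 1227.
ΔQ = -261, ΔP = 2.0. Midpoints: P̄ = 17.20, Q̄ = 1357.5.
ε = (ΔQ/ΔP)(P̄/Q̄) = (-261/2.0)(17.20/1357.5).

-1.65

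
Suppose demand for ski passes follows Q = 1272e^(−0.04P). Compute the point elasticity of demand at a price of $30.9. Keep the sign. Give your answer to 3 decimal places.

-1.236

At P = 30.9, Q = 369.572.
dQ/dP = −0.04·1272e^(−0.04P) = −0.04Q = -14.783.
ε = (dQ/dP)(P/Q) = (-14.783)(30.9/369.572).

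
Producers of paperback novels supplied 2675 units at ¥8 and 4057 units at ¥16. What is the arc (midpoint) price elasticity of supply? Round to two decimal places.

ΔQ = 4057 − 2675 = 1382; ΔP = 16 − 8 = 8.
Midpoints: P̄ = 12.00, Q̄ = 3366.0.
ε_s = (ΔQ/ΔP)(P̄/Q̄) = (1382/8)(12.00/3366.0).

0.62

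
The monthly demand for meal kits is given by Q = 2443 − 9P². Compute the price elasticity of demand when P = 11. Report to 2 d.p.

At P = 11, Q = 1354.
dQ/dP = −18P = -198.
ε = (dQ/dP)(P/Q) = (-198)(11/1354).

-1.61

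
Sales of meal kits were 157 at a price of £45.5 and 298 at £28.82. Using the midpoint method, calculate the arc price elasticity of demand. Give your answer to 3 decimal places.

ΔQ = 298 − 157 = 141; ΔP = 28.82 − 45.5 = -16.68.
Midpoints: P̄ = 37.16, Q̄ = 227.5.
ε = (ΔQ/ΔP)(P̄/Q̄) = (141/-16.68)(37.16/227.5).

-1.381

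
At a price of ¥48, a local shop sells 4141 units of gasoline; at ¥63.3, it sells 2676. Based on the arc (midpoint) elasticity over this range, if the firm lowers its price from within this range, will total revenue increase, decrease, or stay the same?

Arc ε = (-1465/15.3)(55.65/3408.5) ≈ -1.563.
|ε| = 1.56 > 1, so demand is elastic. A price cut therefore raises total revenue.

increase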